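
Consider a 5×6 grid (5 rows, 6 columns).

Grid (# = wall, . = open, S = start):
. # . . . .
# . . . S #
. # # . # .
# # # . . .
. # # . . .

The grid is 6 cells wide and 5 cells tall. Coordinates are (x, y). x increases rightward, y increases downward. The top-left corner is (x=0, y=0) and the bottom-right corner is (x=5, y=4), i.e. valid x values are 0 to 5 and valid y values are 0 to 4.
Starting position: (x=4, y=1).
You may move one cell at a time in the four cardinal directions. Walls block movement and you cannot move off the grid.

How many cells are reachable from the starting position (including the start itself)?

BFS flood-fill from (x=4, y=1):
  Distance 0: (x=4, y=1)
  Distance 1: (x=4, y=0), (x=3, y=1)
  Distance 2: (x=3, y=0), (x=5, y=0), (x=2, y=1), (x=3, y=2)
  Distance 3: (x=2, y=0), (x=1, y=1), (x=3, y=3)
  Distance 4: (x=4, y=3), (x=3, y=4)
  Distance 5: (x=5, y=3), (x=4, y=4)
  Distance 6: (x=5, y=2), (x=5, y=4)
Total reachable: 16 (grid has 19 open cells total)

Answer: Reachable cells: 16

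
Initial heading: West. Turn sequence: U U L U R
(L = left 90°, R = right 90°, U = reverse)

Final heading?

Start: West
  U (U-turn (180°)) -> East
  U (U-turn (180°)) -> West
  L (left (90° counter-clockwise)) -> South
  U (U-turn (180°)) -> North
  R (right (90° clockwise)) -> East
Final: East

Answer: Final heading: East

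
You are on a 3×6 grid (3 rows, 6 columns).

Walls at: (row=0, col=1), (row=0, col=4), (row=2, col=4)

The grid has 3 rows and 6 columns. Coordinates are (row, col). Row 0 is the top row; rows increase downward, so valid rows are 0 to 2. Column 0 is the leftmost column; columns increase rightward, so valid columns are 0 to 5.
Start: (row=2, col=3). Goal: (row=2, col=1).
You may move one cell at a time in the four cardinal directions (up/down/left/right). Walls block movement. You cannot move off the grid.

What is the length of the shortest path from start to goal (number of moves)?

BFS from (row=2, col=3) until reaching (row=2, col=1):
  Distance 0: (row=2, col=3)
  Distance 1: (row=1, col=3), (row=2, col=2)
  Distance 2: (row=0, col=3), (row=1, col=2), (row=1, col=4), (row=2, col=1)  <- goal reached here
One shortest path (2 moves): (row=2, col=3) -> (row=2, col=2) -> (row=2, col=1)

Answer: Shortest path length: 2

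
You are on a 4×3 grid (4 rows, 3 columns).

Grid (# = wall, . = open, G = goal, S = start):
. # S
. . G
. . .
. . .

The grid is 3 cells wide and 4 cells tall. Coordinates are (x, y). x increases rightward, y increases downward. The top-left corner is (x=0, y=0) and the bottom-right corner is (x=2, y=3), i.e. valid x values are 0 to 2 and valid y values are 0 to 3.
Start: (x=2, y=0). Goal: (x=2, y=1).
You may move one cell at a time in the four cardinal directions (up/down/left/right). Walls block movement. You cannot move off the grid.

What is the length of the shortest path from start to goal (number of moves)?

Answer: Shortest path length: 1

Derivation:
BFS from (x=2, y=0) until reaching (x=2, y=1):
  Distance 0: (x=2, y=0)
  Distance 1: (x=2, y=1)  <- goal reached here
One shortest path (1 moves): (x=2, y=0) -> (x=2, y=1)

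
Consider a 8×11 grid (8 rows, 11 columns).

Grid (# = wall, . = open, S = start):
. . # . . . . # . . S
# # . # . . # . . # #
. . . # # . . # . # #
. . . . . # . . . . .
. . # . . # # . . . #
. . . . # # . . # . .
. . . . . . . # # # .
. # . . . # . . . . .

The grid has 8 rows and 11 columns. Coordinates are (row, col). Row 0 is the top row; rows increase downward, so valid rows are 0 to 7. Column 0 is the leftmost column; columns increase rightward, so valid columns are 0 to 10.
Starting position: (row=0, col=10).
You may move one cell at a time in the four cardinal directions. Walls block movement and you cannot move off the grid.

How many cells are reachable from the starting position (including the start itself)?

BFS flood-fill from (row=0, col=10):
  Distance 0: (row=0, col=10)
  Distance 1: (row=0, col=9)
  Distance 2: (row=0, col=8)
  Distance 3: (row=1, col=8)
  Distance 4: (row=1, col=7), (row=2, col=8)
  Distance 5: (row=3, col=8)
  Distance 6: (row=3, col=7), (row=3, col=9), (row=4, col=8)
  Distance 7: (row=3, col=6), (row=3, col=10), (row=4, col=7), (row=4, col=9)
  Distance 8: (row=2, col=6), (row=5, col=7), (row=5, col=9)
  Distance 9: (row=2, col=5), (row=5, col=6), (row=5, col=10)
  Distance 10: (row=1, col=5), (row=6, col=6), (row=6, col=10)
  Distance 11: (row=0, col=5), (row=1, col=4), (row=6, col=5), (row=7, col=6), (row=7, col=10)
  Distance 12: (row=0, col=4), (row=0, col=6), (row=6, col=4), (row=7, col=7), (row=7, col=9)
  Distance 13: (row=0, col=3), (row=6, col=3), (row=7, col=4), (row=7, col=8)
  Distance 14: (row=5, col=3), (row=6, col=2), (row=7, col=3)
  Distance 15: (row=4, col=3), (row=5, col=2), (row=6, col=1), (row=7, col=2)
  Distance 16: (row=3, col=3), (row=4, col=4), (row=5, col=1), (row=6, col=0)
  Distance 17: (row=3, col=2), (row=3, col=4), (row=4, col=1), (row=5, col=0), (row=7, col=0)
  Distance 18: (row=2, col=2), (row=3, col=1), (row=4, col=0)
  Distance 19: (row=1, col=2), (row=2, col=1), (row=3, col=0)
  Distance 20: (row=2, col=0)
Total reachable: 60 (grid has 62 open cells total)

Answer: Reachable cells: 60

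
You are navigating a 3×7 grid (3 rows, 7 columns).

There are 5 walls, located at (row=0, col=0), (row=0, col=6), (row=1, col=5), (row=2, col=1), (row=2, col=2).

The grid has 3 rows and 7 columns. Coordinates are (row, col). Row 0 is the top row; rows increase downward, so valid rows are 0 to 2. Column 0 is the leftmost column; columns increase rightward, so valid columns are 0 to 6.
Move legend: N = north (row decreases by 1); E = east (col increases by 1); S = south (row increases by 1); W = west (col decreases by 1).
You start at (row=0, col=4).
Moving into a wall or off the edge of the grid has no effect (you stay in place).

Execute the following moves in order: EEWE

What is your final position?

Answer: Final position: (row=0, col=5)

Derivation:
Start: (row=0, col=4)
  E (east): (row=0, col=4) -> (row=0, col=5)
  E (east): blocked, stay at (row=0, col=5)
  W (west): (row=0, col=5) -> (row=0, col=4)
  E (east): (row=0, col=4) -> (row=0, col=5)
Final: (row=0, col=5)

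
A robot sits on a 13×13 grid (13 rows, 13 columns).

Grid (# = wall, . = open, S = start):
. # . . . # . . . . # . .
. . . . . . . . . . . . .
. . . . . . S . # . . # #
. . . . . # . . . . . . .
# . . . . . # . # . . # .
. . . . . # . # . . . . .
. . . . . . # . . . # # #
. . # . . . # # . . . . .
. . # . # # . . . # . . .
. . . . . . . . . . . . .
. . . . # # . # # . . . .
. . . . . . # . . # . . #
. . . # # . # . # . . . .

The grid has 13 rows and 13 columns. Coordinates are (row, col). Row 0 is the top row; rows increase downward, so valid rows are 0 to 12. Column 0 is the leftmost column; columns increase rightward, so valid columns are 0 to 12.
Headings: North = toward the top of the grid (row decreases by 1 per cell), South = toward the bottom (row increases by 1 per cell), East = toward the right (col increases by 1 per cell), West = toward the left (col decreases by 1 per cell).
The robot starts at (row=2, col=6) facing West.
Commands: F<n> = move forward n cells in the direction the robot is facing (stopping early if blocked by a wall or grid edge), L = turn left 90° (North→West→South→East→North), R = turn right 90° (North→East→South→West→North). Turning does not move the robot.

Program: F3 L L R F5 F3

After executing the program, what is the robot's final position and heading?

Answer: Final position: (row=10, col=3), facing South

Derivation:
Start: (row=2, col=6), facing West
  F3: move forward 3, now at (row=2, col=3)
  L: turn left, now facing South
  L: turn left, now facing East
  R: turn right, now facing South
  F5: move forward 5, now at (row=7, col=3)
  F3: move forward 3, now at (row=10, col=3)
Final: (row=10, col=3), facing South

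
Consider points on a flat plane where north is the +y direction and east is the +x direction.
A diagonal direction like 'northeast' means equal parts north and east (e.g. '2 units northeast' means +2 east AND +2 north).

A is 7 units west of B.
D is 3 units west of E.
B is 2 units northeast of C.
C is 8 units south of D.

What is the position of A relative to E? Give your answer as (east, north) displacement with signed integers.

Answer: A is at (east=-8, north=-6) relative to E.

Derivation:
Place E at the origin (east=0, north=0).
  D is 3 units west of E: delta (east=-3, north=+0); D at (east=-3, north=0).
  C is 8 units south of D: delta (east=+0, north=-8); C at (east=-3, north=-8).
  B is 2 units northeast of C: delta (east=+2, north=+2); B at (east=-1, north=-6).
  A is 7 units west of B: delta (east=-7, north=+0); A at (east=-8, north=-6).
Therefore A relative to E: (east=-8, north=-6).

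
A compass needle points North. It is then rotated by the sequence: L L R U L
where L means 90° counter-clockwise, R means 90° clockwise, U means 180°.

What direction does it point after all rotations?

Answer: Final heading: North

Derivation:
Start: North
  L (left (90° counter-clockwise)) -> West
  L (left (90° counter-clockwise)) -> South
  R (right (90° clockwise)) -> West
  U (U-turn (180°)) -> East
  L (left (90° counter-clockwise)) -> North
Final: North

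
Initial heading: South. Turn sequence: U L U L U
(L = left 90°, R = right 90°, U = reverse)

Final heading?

Answer: Final heading: South

Derivation:
Start: South
  U (U-turn (180°)) -> North
  L (left (90° counter-clockwise)) -> West
  U (U-turn (180°)) -> East
  L (left (90° counter-clockwise)) -> North
  U (U-turn (180°)) -> South
Final: South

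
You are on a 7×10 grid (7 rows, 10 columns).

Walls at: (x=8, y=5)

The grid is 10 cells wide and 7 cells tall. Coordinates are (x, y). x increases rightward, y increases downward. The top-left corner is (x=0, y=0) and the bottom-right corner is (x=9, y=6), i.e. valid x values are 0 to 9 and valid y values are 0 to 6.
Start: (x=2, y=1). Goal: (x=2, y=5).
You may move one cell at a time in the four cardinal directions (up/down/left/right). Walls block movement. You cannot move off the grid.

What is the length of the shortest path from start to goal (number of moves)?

BFS from (x=2, y=1) until reaching (x=2, y=5):
  Distance 0: (x=2, y=1)
  Distance 1: (x=2, y=0), (x=1, y=1), (x=3, y=1), (x=2, y=2)
  Distance 2: (x=1, y=0), (x=3, y=0), (x=0, y=1), (x=4, y=1), (x=1, y=2), (x=3, y=2), (x=2, y=3)
  Distance 3: (x=0, y=0), (x=4, y=0), (x=5, y=1), (x=0, y=2), (x=4, y=2), (x=1, y=3), (x=3, y=3), (x=2, y=4)
  Distance 4: (x=5, y=0), (x=6, y=1), (x=5, y=2), (x=0, y=3), (x=4, y=3), (x=1, y=4), (x=3, y=4), (x=2, y=5)  <- goal reached here
One shortest path (4 moves): (x=2, y=1) -> (x=2, y=2) -> (x=2, y=3) -> (x=2, y=4) -> (x=2, y=5)

Answer: Shortest path length: 4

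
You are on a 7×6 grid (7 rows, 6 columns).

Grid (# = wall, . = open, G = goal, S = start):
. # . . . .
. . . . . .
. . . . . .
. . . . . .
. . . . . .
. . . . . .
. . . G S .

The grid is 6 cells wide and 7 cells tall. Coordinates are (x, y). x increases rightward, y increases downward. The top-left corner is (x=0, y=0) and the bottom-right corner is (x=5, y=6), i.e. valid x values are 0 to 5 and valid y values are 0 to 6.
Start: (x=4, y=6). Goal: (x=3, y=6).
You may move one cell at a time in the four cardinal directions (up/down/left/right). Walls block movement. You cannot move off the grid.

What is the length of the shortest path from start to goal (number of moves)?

BFS from (x=4, y=6) until reaching (x=3, y=6):
  Distance 0: (x=4, y=6)
  Distance 1: (x=4, y=5), (x=3, y=6), (x=5, y=6)  <- goal reached here
One shortest path (1 moves): (x=4, y=6) -> (x=3, y=6)

Answer: Shortest path length: 1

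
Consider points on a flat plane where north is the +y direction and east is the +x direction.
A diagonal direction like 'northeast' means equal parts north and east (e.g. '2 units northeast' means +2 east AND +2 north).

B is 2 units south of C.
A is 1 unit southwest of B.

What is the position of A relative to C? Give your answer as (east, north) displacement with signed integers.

Place C at the origin (east=0, north=0).
  B is 2 units south of C: delta (east=+0, north=-2); B at (east=0, north=-2).
  A is 1 unit southwest of B: delta (east=-1, north=-1); A at (east=-1, north=-3).
Therefore A relative to C: (east=-1, north=-3).

Answer: A is at (east=-1, north=-3) relative to C.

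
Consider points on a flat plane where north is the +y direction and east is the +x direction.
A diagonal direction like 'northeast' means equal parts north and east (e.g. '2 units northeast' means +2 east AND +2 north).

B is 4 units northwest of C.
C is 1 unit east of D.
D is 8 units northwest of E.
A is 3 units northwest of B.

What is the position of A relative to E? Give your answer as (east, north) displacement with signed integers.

Place E at the origin (east=0, north=0).
  D is 8 units northwest of E: delta (east=-8, north=+8); D at (east=-8, north=8).
  C is 1 unit east of D: delta (east=+1, north=+0); C at (east=-7, north=8).
  B is 4 units northwest of C: delta (east=-4, north=+4); B at (east=-11, north=12).
  A is 3 units northwest of B: delta (east=-3, north=+3); A at (east=-14, north=15).
Therefore A relative to E: (east=-14, north=15).

Answer: A is at (east=-14, north=15) relative to E.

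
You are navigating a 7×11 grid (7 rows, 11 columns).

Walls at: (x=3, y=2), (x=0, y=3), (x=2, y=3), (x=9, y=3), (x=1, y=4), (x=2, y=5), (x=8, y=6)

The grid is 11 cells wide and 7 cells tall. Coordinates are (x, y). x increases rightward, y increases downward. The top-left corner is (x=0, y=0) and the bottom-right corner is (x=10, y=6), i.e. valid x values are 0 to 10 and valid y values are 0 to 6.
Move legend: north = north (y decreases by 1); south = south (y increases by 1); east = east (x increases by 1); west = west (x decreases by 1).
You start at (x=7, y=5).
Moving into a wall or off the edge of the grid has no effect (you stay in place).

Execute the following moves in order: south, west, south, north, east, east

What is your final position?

Answer: Final position: (x=8, y=5)

Derivation:
Start: (x=7, y=5)
  south (south): (x=7, y=5) -> (x=7, y=6)
  west (west): (x=7, y=6) -> (x=6, y=6)
  south (south): blocked, stay at (x=6, y=6)
  north (north): (x=6, y=6) -> (x=6, y=5)
  east (east): (x=6, y=5) -> (x=7, y=5)
  east (east): (x=7, y=5) -> (x=8, y=5)
Final: (x=8, y=5)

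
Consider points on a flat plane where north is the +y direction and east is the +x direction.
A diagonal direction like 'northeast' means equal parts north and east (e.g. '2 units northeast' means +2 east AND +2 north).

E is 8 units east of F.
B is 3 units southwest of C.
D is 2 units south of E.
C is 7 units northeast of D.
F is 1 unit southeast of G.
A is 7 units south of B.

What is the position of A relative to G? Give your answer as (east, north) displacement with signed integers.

Answer: A is at (east=13, north=-6) relative to G.

Derivation:
Place G at the origin (east=0, north=0).
  F is 1 unit southeast of G: delta (east=+1, north=-1); F at (east=1, north=-1).
  E is 8 units east of F: delta (east=+8, north=+0); E at (east=9, north=-1).
  D is 2 units south of E: delta (east=+0, north=-2); D at (east=9, north=-3).
  C is 7 units northeast of D: delta (east=+7, north=+7); C at (east=16, north=4).
  B is 3 units southwest of C: delta (east=-3, north=-3); B at (east=13, north=1).
  A is 7 units south of B: delta (east=+0, north=-7); A at (east=13, north=-6).
Therefore A relative to G: (east=13, north=-6).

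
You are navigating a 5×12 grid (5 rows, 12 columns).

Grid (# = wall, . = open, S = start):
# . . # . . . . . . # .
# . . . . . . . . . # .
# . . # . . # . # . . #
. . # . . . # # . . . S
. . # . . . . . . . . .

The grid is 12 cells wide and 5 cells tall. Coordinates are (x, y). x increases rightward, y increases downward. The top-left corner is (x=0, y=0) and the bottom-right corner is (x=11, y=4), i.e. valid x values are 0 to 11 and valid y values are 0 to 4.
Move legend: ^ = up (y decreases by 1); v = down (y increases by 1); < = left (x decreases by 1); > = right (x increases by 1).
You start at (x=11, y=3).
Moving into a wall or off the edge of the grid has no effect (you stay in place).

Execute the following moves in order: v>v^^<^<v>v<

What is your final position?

Answer: Final position: (x=9, y=4)

Derivation:
Start: (x=11, y=3)
  v (down): (x=11, y=3) -> (x=11, y=4)
  > (right): blocked, stay at (x=11, y=4)
  v (down): blocked, stay at (x=11, y=4)
  ^ (up): (x=11, y=4) -> (x=11, y=3)
  ^ (up): blocked, stay at (x=11, y=3)
  < (left): (x=11, y=3) -> (x=10, y=3)
  ^ (up): (x=10, y=3) -> (x=10, y=2)
  < (left): (x=10, y=2) -> (x=9, y=2)
  v (down): (x=9, y=2) -> (x=9, y=3)
  > (right): (x=9, y=3) -> (x=10, y=3)
  v (down): (x=10, y=3) -> (x=10, y=4)
  < (left): (x=10, y=4) -> (x=9, y=4)
Final: (x=9, y=4)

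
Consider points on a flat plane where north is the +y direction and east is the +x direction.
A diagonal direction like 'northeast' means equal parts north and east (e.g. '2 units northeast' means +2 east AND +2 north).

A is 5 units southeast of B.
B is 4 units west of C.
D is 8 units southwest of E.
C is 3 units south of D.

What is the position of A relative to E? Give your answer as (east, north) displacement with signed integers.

Place E at the origin (east=0, north=0).
  D is 8 units southwest of E: delta (east=-8, north=-8); D at (east=-8, north=-8).
  C is 3 units south of D: delta (east=+0, north=-3); C at (east=-8, north=-11).
  B is 4 units west of C: delta (east=-4, north=+0); B at (east=-12, north=-11).
  A is 5 units southeast of B: delta (east=+5, north=-5); A at (east=-7, north=-16).
Therefore A relative to E: (east=-7, north=-16).

Answer: A is at (east=-7, north=-16) relative to E.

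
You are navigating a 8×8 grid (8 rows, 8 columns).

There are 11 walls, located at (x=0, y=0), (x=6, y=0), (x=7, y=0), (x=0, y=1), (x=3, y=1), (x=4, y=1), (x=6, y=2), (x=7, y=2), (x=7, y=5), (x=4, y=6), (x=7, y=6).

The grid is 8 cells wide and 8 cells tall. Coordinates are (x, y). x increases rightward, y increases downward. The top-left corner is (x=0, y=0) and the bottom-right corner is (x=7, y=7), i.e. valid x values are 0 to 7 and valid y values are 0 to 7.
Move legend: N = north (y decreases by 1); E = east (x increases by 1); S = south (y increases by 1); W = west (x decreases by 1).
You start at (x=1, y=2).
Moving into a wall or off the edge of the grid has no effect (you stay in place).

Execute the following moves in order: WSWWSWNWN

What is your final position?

Answer: Final position: (x=0, y=2)

Derivation:
Start: (x=1, y=2)
  W (west): (x=1, y=2) -> (x=0, y=2)
  S (south): (x=0, y=2) -> (x=0, y=3)
  W (west): blocked, stay at (x=0, y=3)
  W (west): blocked, stay at (x=0, y=3)
  S (south): (x=0, y=3) -> (x=0, y=4)
  W (west): blocked, stay at (x=0, y=4)
  N (north): (x=0, y=4) -> (x=0, y=3)
  W (west): blocked, stay at (x=0, y=3)
  N (north): (x=0, y=3) -> (x=0, y=2)
Final: (x=0, y=2)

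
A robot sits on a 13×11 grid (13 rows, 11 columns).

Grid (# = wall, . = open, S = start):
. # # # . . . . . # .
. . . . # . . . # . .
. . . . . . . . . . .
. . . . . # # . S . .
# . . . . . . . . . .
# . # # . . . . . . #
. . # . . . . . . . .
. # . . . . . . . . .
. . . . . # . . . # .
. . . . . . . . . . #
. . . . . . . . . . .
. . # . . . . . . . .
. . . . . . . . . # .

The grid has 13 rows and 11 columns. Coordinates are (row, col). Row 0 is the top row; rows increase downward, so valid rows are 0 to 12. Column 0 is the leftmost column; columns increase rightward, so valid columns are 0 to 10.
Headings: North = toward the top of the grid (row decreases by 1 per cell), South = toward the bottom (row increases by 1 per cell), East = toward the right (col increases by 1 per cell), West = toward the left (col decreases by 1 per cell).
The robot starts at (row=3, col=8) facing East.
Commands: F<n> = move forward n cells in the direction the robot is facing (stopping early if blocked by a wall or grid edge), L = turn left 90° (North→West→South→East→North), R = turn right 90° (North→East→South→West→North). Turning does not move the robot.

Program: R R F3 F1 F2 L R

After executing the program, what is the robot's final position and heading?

Start: (row=3, col=8), facing East
  R: turn right, now facing South
  R: turn right, now facing West
  F3: move forward 1/3 (blocked), now at (row=3, col=7)
  F1: move forward 0/1 (blocked), now at (row=3, col=7)
  F2: move forward 0/2 (blocked), now at (row=3, col=7)
  L: turn left, now facing South
  R: turn right, now facing West
Final: (row=3, col=7), facing West

Answer: Final position: (row=3, col=7), facing West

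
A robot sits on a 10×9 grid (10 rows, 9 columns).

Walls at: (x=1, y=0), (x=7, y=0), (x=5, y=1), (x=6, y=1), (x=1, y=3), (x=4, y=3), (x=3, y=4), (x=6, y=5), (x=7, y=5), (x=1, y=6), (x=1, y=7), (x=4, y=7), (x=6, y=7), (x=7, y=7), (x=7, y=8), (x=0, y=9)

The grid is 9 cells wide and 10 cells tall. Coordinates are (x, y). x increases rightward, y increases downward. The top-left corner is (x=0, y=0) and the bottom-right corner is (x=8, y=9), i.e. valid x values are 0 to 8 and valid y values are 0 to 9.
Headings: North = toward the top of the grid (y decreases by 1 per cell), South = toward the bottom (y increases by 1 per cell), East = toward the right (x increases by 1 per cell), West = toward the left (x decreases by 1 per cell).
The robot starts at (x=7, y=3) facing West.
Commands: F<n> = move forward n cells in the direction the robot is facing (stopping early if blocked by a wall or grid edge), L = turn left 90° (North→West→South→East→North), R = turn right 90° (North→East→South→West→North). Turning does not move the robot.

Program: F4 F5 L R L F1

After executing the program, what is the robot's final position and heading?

Start: (x=7, y=3), facing West
  F4: move forward 2/4 (blocked), now at (x=5, y=3)
  F5: move forward 0/5 (blocked), now at (x=5, y=3)
  L: turn left, now facing South
  R: turn right, now facing West
  L: turn left, now facing South
  F1: move forward 1, now at (x=5, y=4)
Final: (x=5, y=4), facing South

Answer: Final position: (x=5, y=4), facing South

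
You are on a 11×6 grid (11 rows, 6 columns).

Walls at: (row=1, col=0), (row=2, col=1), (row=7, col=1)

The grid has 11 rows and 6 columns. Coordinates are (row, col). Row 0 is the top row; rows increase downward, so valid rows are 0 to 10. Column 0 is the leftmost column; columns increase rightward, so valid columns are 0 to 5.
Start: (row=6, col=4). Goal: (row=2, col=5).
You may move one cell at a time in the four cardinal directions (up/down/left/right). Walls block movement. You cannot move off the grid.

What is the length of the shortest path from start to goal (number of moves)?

Answer: Shortest path length: 5

Derivation:
BFS from (row=6, col=4) until reaching (row=2, col=5):
  Distance 0: (row=6, col=4)
  Distance 1: (row=5, col=4), (row=6, col=3), (row=6, col=5), (row=7, col=4)
  Distance 2: (row=4, col=4), (row=5, col=3), (row=5, col=5), (row=6, col=2), (row=7, col=3), (row=7, col=5), (row=8, col=4)
  Distance 3: (row=3, col=4), (row=4, col=3), (row=4, col=5), (row=5, col=2), (row=6, col=1), (row=7, col=2), (row=8, col=3), (row=8, col=5), (row=9, col=4)
  Distance 4: (row=2, col=4), (row=3, col=3), (row=3, col=5), (row=4, col=2), (row=5, col=1), (row=6, col=0), (row=8, col=2), (row=9, col=3), (row=9, col=5), (row=10, col=4)
  Distance 5: (row=1, col=4), (row=2, col=3), (row=2, col=5), (row=3, col=2), (row=4, col=1), (row=5, col=0), (row=7, col=0), (row=8, col=1), (row=9, col=2), (row=10, col=3), (row=10, col=5)  <- goal reached here
One shortest path (5 moves): (row=6, col=4) -> (row=6, col=5) -> (row=5, col=5) -> (row=4, col=5) -> (row=3, col=5) -> (row=2, col=5)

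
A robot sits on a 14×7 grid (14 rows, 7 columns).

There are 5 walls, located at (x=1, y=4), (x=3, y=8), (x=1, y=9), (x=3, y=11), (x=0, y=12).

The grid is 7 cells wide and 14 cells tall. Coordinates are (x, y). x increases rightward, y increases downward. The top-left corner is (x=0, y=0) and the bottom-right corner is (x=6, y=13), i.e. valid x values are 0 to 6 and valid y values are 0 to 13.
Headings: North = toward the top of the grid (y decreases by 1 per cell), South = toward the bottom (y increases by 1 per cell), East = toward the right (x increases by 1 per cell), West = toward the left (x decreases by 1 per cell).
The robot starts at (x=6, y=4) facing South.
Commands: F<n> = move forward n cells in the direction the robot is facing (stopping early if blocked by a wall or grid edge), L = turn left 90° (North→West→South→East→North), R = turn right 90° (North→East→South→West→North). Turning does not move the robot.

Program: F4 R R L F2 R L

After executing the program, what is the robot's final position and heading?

Answer: Final position: (x=4, y=8), facing West

Derivation:
Start: (x=6, y=4), facing South
  F4: move forward 4, now at (x=6, y=8)
  R: turn right, now facing West
  R: turn right, now facing North
  L: turn left, now facing West
  F2: move forward 2, now at (x=4, y=8)
  R: turn right, now facing North
  L: turn left, now facing West
Final: (x=4, y=8), facing West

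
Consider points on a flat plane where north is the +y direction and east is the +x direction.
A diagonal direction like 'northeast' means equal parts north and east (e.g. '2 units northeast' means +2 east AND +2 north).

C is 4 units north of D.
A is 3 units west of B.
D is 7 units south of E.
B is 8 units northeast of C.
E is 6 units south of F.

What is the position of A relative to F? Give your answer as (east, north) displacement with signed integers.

Answer: A is at (east=5, north=-1) relative to F.

Derivation:
Place F at the origin (east=0, north=0).
  E is 6 units south of F: delta (east=+0, north=-6); E at (east=0, north=-6).
  D is 7 units south of E: delta (east=+0, north=-7); D at (east=0, north=-13).
  C is 4 units north of D: delta (east=+0, north=+4); C at (east=0, north=-9).
  B is 8 units northeast of C: delta (east=+8, north=+8); B at (east=8, north=-1).
  A is 3 units west of B: delta (east=-3, north=+0); A at (east=5, north=-1).
Therefore A relative to F: (east=5, north=-1).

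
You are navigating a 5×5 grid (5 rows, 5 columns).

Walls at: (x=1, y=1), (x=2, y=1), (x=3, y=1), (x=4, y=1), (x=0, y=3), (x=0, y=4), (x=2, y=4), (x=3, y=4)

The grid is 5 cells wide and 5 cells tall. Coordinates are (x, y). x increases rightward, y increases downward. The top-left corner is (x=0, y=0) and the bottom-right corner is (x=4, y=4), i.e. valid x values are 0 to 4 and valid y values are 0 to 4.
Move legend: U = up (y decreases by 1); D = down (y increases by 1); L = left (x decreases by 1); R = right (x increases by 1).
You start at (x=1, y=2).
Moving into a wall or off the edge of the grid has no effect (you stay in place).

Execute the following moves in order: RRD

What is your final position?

Answer: Final position: (x=3, y=3)

Derivation:
Start: (x=1, y=2)
  R (right): (x=1, y=2) -> (x=2, y=2)
  R (right): (x=2, y=2) -> (x=3, y=2)
  D (down): (x=3, y=2) -> (x=3, y=3)
Final: (x=3, y=3)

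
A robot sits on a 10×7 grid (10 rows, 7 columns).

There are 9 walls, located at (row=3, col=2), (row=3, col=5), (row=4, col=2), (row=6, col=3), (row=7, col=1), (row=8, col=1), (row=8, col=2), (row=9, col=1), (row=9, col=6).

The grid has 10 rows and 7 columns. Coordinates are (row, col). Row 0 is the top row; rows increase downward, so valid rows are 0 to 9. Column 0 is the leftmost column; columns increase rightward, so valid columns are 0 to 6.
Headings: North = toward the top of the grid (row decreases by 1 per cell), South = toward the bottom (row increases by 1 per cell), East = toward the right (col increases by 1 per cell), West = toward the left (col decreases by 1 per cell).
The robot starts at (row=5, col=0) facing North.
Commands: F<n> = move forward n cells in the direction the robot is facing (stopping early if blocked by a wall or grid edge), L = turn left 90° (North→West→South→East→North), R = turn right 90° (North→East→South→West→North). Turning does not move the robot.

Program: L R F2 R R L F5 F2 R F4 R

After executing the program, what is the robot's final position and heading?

Answer: Final position: (row=6, col=1), facing West

Derivation:
Start: (row=5, col=0), facing North
  L: turn left, now facing West
  R: turn right, now facing North
  F2: move forward 2, now at (row=3, col=0)
  R: turn right, now facing East
  R: turn right, now facing South
  L: turn left, now facing East
  F5: move forward 1/5 (blocked), now at (row=3, col=1)
  F2: move forward 0/2 (blocked), now at (row=3, col=1)
  R: turn right, now facing South
  F4: move forward 3/4 (blocked), now at (row=6, col=1)
  R: turn right, now facing West
Final: (row=6, col=1), facing West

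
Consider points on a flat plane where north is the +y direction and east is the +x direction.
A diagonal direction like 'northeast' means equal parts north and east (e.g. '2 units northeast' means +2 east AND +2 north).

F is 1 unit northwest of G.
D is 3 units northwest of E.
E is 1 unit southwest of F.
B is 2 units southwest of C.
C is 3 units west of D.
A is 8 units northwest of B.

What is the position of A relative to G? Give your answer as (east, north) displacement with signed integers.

Place G at the origin (east=0, north=0).
  F is 1 unit northwest of G: delta (east=-1, north=+1); F at (east=-1, north=1).
  E is 1 unit southwest of F: delta (east=-1, north=-1); E at (east=-2, north=0).
  D is 3 units northwest of E: delta (east=-3, north=+3); D at (east=-5, north=3).
  C is 3 units west of D: delta (east=-3, north=+0); C at (east=-8, north=3).
  B is 2 units southwest of C: delta (east=-2, north=-2); B at (east=-10, north=1).
  A is 8 units northwest of B: delta (east=-8, north=+8); A at (east=-18, north=9).
Therefore A relative to G: (east=-18, north=9).

Answer: A is at (east=-18, north=9) relative to G.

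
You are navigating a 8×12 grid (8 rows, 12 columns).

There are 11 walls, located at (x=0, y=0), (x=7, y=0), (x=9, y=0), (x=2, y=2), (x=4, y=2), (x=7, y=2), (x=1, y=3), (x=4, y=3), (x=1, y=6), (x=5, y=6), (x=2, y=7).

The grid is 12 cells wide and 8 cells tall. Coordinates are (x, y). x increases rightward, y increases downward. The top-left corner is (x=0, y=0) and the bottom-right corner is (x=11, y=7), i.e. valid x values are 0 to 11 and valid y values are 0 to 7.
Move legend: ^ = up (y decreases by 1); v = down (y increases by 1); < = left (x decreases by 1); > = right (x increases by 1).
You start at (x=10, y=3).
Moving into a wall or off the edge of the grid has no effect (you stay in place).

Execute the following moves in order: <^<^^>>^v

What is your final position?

Start: (x=10, y=3)
  < (left): (x=10, y=3) -> (x=9, y=3)
  ^ (up): (x=9, y=3) -> (x=9, y=2)
  < (left): (x=9, y=2) -> (x=8, y=2)
  ^ (up): (x=8, y=2) -> (x=8, y=1)
  ^ (up): (x=8, y=1) -> (x=8, y=0)
  > (right): blocked, stay at (x=8, y=0)
  > (right): blocked, stay at (x=8, y=0)
  ^ (up): blocked, stay at (x=8, y=0)
  v (down): (x=8, y=0) -> (x=8, y=1)
Final: (x=8, y=1)

Answer: Final position: (x=8, y=1)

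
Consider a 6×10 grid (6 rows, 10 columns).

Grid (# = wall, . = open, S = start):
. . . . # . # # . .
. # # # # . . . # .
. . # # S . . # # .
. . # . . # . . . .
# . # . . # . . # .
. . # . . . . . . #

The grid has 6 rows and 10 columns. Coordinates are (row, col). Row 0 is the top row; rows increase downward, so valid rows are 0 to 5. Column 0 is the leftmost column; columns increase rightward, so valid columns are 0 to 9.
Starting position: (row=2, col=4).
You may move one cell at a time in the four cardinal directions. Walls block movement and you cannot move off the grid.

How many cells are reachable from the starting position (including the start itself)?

Answer: Reachable cells: 28

Derivation:
BFS flood-fill from (row=2, col=4):
  Distance 0: (row=2, col=4)
  Distance 1: (row=2, col=5), (row=3, col=4)
  Distance 2: (row=1, col=5), (row=2, col=6), (row=3, col=3), (row=4, col=4)
  Distance 3: (row=0, col=5), (row=1, col=6), (row=3, col=6), (row=4, col=3), (row=5, col=4)
  Distance 4: (row=1, col=7), (row=3, col=7), (row=4, col=6), (row=5, col=3), (row=5, col=5)
  Distance 5: (row=3, col=8), (row=4, col=7), (row=5, col=6)
  Distance 6: (row=3, col=9), (row=5, col=7)
  Distance 7: (row=2, col=9), (row=4, col=9), (row=5, col=8)
  Distance 8: (row=1, col=9)
  Distance 9: (row=0, col=9)
  Distance 10: (row=0, col=8)
Total reachable: 28 (grid has 40 open cells total)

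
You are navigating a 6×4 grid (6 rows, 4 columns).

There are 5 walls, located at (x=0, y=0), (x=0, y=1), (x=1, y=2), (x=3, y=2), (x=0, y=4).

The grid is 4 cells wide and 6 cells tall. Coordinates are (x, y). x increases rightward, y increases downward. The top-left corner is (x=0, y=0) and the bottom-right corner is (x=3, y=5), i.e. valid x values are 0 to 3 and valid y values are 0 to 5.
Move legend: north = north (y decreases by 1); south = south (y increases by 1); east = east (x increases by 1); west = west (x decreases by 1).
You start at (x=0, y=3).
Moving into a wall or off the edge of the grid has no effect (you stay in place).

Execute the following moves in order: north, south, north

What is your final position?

Answer: Final position: (x=0, y=2)

Derivation:
Start: (x=0, y=3)
  north (north): (x=0, y=3) -> (x=0, y=2)
  south (south): (x=0, y=2) -> (x=0, y=3)
  north (north): (x=0, y=3) -> (x=0, y=2)
Final: (x=0, y=2)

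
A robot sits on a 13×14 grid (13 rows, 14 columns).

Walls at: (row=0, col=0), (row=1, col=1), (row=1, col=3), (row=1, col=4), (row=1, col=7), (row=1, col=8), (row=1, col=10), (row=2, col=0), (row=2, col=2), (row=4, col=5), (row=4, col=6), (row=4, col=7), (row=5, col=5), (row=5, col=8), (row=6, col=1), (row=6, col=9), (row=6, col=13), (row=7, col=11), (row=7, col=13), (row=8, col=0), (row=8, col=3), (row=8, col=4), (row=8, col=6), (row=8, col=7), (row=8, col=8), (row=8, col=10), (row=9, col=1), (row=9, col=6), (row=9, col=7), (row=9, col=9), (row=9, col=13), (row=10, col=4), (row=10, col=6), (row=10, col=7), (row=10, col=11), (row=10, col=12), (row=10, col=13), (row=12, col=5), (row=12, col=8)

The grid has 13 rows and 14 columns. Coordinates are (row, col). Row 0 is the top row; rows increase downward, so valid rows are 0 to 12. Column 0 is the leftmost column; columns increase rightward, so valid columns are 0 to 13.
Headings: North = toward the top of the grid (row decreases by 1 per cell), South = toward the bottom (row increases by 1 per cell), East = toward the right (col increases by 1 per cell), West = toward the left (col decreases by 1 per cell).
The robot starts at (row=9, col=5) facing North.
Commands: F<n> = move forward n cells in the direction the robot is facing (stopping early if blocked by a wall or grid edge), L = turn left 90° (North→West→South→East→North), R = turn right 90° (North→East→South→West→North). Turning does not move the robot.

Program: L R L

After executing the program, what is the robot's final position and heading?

Answer: Final position: (row=9, col=5), facing West

Derivation:
Start: (row=9, col=5), facing North
  L: turn left, now facing West
  R: turn right, now facing North
  L: turn left, now facing West
Final: (row=9, col=5), facing West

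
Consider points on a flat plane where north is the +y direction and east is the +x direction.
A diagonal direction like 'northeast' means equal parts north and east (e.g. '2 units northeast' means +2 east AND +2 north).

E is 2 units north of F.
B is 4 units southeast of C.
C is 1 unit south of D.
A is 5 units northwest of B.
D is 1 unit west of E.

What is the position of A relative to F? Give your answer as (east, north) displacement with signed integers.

Place F at the origin (east=0, north=0).
  E is 2 units north of F: delta (east=+0, north=+2); E at (east=0, north=2).
  D is 1 unit west of E: delta (east=-1, north=+0); D at (east=-1, north=2).
  C is 1 unit south of D: delta (east=+0, north=-1); C at (east=-1, north=1).
  B is 4 units southeast of C: delta (east=+4, north=-4); B at (east=3, north=-3).
  A is 5 units northwest of B: delta (east=-5, north=+5); A at (east=-2, north=2).
Therefore A relative to F: (east=-2, north=2).

Answer: A is at (east=-2, north=2) relative to F.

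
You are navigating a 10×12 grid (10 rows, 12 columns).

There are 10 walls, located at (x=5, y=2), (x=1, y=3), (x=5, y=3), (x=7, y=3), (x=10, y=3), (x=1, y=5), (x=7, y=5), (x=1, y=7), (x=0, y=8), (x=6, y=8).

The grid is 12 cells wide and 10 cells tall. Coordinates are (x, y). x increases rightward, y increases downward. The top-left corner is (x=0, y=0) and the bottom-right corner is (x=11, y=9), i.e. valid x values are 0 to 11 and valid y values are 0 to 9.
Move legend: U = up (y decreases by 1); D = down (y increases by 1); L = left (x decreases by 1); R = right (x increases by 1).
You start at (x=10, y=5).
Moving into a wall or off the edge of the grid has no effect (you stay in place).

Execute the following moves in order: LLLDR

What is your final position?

Start: (x=10, y=5)
  L (left): (x=10, y=5) -> (x=9, y=5)
  L (left): (x=9, y=5) -> (x=8, y=5)
  L (left): blocked, stay at (x=8, y=5)
  D (down): (x=8, y=5) -> (x=8, y=6)
  R (right): (x=8, y=6) -> (x=9, y=6)
Final: (x=9, y=6)

Answer: Final position: (x=9, y=6)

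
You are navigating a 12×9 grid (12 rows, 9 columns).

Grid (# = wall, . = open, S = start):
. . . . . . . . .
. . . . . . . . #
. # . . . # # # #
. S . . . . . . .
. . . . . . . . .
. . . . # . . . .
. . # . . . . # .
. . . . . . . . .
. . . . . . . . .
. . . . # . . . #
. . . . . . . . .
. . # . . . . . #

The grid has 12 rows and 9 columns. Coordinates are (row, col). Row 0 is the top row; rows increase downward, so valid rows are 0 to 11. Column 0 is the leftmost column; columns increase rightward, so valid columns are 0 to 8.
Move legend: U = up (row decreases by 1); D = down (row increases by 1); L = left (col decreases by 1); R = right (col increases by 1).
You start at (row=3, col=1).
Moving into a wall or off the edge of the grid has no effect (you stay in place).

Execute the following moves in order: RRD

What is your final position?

Start: (row=3, col=1)
  R (right): (row=3, col=1) -> (row=3, col=2)
  R (right): (row=3, col=2) -> (row=3, col=3)
  D (down): (row=3, col=3) -> (row=4, col=3)
Final: (row=4, col=3)

Answer: Final position: (row=4, col=3)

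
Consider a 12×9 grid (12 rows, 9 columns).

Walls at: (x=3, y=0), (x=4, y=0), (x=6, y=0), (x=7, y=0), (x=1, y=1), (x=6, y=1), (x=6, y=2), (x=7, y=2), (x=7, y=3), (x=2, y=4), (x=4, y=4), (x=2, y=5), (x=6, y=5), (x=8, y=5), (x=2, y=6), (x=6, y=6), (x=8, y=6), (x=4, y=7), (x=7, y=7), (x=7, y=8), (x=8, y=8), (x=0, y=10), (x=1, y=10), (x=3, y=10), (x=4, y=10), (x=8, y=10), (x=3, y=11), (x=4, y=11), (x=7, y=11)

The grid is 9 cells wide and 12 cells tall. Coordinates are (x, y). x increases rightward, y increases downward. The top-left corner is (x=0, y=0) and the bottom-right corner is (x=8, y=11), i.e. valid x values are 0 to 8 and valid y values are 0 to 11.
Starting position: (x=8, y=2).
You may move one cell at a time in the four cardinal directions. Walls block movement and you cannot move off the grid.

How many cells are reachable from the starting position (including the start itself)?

BFS flood-fill from (x=8, y=2):
  Distance 0: (x=8, y=2)
  Distance 1: (x=8, y=1), (x=8, y=3)
  Distance 2: (x=8, y=0), (x=7, y=1), (x=8, y=4)
  Distance 3: (x=7, y=4)
  Distance 4: (x=6, y=4), (x=7, y=5)
  Distance 5: (x=6, y=3), (x=5, y=4), (x=7, y=6)
  Distance 6: (x=5, y=3), (x=5, y=5)
  Distance 7: (x=5, y=2), (x=4, y=3), (x=4, y=5), (x=5, y=6)
  Distance 8: (x=5, y=1), (x=4, y=2), (x=3, y=3), (x=3, y=5), (x=4, y=6), (x=5, y=7)
  Distance 9: (x=5, y=0), (x=4, y=1), (x=3, y=2), (x=2, y=3), (x=3, y=4), (x=3, y=6), (x=6, y=7), (x=5, y=8)
  Distance 10: (x=3, y=1), (x=2, y=2), (x=1, y=3), (x=3, y=7), (x=4, y=8), (x=6, y=8), (x=5, y=9)
  Distance 11: (x=2, y=1), (x=1, y=2), (x=0, y=3), (x=1, y=4), (x=2, y=7), (x=3, y=8), (x=4, y=9), (x=6, y=9), (x=5, y=10)
  Distance 12: (x=2, y=0), (x=0, y=2), (x=0, y=4), (x=1, y=5), (x=1, y=7), (x=2, y=8), (x=3, y=9), (x=7, y=9), (x=6, y=10), (x=5, y=11)
  Distance 13: (x=1, y=0), (x=0, y=1), (x=0, y=5), (x=1, y=6), (x=0, y=7), (x=1, y=8), (x=2, y=9), (x=8, y=9), (x=7, y=10), (x=6, y=11)
  Distance 14: (x=0, y=0), (x=0, y=6), (x=0, y=8), (x=1, y=9), (x=2, y=10)
  Distance 15: (x=0, y=9), (x=2, y=11)
  Distance 16: (x=1, y=11)
  Distance 17: (x=0, y=11)
Total reachable: 77 (grid has 79 open cells total)

Answer: Reachable cells: 77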